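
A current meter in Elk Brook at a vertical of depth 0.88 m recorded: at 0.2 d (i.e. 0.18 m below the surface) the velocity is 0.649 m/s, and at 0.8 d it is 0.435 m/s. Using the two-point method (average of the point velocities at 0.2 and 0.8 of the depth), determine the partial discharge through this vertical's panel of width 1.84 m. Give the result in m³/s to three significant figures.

v̄ = (0.649 + 0.435) / 2 = 0.5420 m/s
q = v̄ × d × w = 0.5420 × 0.88 × 1.84 = 0.8776 m³/s

0.878 m³/s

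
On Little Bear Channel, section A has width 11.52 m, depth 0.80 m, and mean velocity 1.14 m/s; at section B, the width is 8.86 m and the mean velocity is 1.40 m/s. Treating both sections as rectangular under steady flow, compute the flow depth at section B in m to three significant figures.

0.847 m

Q = A₁V₁ = (11.52×0.80) × 1.14 = 10.51 m³/s
d₂ = Q/(b₂ V₂) = 10.51/(8.86×1.40) = 0.8470 m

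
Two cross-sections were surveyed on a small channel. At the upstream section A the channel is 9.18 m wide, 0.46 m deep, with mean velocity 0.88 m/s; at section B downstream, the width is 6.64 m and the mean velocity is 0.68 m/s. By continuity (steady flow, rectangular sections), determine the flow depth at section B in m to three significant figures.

Q = A₁V₁ = (9.18×0.46) × 0.88 = 3.716 m³/s
d₂ = Q/(b₂ V₂) = 3.716/(6.64×0.68) = 0.8230 m

0.823 m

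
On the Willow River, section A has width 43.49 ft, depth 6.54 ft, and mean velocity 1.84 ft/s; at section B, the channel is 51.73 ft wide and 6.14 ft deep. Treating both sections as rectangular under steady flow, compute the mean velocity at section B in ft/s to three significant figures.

Q = A₁V₁ = (43.49×6.54) × 1.84 = 523.3 ft³/s
A₂ = 51.73 × 6.14 = 317.6 ft²
V₂ = Q/A₂ = 523.3/317.6 = 1.648 ft/s

1.65 ft/s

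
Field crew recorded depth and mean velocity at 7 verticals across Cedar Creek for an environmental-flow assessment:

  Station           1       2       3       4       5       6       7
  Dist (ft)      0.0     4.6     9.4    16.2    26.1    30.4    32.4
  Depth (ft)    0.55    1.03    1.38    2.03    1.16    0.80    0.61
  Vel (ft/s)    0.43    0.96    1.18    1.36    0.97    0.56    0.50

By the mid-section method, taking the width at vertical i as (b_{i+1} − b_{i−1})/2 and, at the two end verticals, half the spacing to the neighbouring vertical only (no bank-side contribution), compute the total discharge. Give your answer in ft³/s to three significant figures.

w_1 = (4.6 − 0.0)/2 = 2.3 ft; q_1 = 0.43 × 0.55 × 2.3 = 0.5440 ft³/s
w_2 = (9.4 − 0.0)/2 = 4.7 ft; q_2 = 0.96 × 1.03 × 4.7 = 4.647 ft³/s
w_3 = (16.2 − 4.6)/2 = 5.8 ft; q_3 = 1.18 × 1.38 × 5.8 = 9.445 ft³/s
w_4 = (26.1 − 9.4)/2 = 8.35 ft; q_4 = 1.36 × 2.03 × 8.35 = 23.05 ft³/s
w_5 = (30.4 − 16.2)/2 = 7.1 ft; q_5 = 0.97 × 1.16 × 7.1 = 7.989 ft³/s
w_6 = (32.4 − 26.1)/2 = 3.15 ft; q_6 = 0.56 × 0.80 × 3.15 = 1.411 ft³/s
w_7 = (32.4 − 30.4)/2 = 1 ft; q_7 = 0.50 × 0.61 × 1 = 0.3050 ft³/s
Q = Σ qᵢ = 47.39 ft³/s

47.4 ft³/s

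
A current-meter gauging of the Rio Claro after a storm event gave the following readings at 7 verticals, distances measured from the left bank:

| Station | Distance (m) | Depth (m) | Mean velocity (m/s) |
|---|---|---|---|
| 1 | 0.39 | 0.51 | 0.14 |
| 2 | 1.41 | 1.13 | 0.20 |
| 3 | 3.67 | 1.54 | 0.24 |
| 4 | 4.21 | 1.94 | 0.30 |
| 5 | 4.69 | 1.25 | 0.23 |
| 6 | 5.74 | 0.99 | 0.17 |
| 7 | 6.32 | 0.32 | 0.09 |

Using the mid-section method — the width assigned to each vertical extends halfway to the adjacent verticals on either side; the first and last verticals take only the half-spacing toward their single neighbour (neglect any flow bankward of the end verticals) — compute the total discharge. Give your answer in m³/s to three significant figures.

1.59 m³/s

w_1 = (1.41 − 0.39)/2 = 0.51 m; q_1 = 0.14 × 0.51 × 0.51 = 0.03641 m³/s
w_2 = (3.67 − 0.39)/2 = 1.64 m; q_2 = 0.20 × 1.13 × 1.64 = 0.3706 m³/s
w_3 = (4.21 − 1.41)/2 = 1.4 m; q_3 = 0.24 × 1.54 × 1.4 = 0.5174 m³/s
w_4 = (4.69 − 3.67)/2 = 0.51 m; q_4 = 0.30 × 1.94 × 0.51 = 0.2968 m³/s
w_5 = (5.74 − 4.21)/2 = 0.765 m; q_5 = 0.23 × 1.25 × 0.765 = 0.2199 m³/s
w_6 = (6.32 − 4.69)/2 = 0.815 m; q_6 = 0.17 × 0.99 × 0.815 = 0.1372 m³/s
w_7 = (6.32 − 5.74)/2 = 0.29 m; q_7 = 0.09 × 0.32 × 0.29 = 0.008352 m³/s
Q = Σ qᵢ = 1.587 m³/s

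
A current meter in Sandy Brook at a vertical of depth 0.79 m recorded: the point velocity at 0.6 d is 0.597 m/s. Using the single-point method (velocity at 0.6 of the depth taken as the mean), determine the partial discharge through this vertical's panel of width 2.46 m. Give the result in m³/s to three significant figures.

1.16 m³/s

v̄ = v₀.₆ = 0.597 m/s
q = v̄ × d × w = 0.5970 × 0.79 × 2.46 = 1.160 m³/s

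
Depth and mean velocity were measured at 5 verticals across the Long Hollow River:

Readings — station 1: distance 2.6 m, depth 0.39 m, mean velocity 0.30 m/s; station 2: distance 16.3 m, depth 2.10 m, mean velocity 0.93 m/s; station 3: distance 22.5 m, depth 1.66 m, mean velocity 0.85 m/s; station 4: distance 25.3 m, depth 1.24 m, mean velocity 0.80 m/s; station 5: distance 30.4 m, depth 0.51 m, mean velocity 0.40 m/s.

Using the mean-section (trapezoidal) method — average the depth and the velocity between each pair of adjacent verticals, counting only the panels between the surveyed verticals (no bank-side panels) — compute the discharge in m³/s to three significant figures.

Panel 1-2: Δb = 13.7 m, d̄ = (0.39+2.10)/2 = 1.245, v̄ = (0.30+0.93)/2 = 0.615 → q = 13.7×1.245×0.615 = 10.49 m³/s
Panel 2-3: Δb = 6.2 m, d̄ = (2.10+1.66)/2 = 1.88, v̄ = (0.93+0.85)/2 = 0.89 → q = 6.2×1.88×0.89 = 10.37 m³/s
Panel 3-4: Δb = 2.8 m, d̄ = (1.66+1.24)/2 = 1.45, v̄ = (0.85+0.80)/2 = 0.825 → q = 2.8×1.45×0.825 = 3.350 m³/s
Panel 4-5: Δb = 5.1 m, d̄ = (1.24+0.51)/2 = 0.875, v̄ = (0.80+0.40)/2 = 0.6 → q = 5.1×0.875×0.6 = 2.678 m³/s
Q = Σ q = 26.89 m³/s

26.9 m³/s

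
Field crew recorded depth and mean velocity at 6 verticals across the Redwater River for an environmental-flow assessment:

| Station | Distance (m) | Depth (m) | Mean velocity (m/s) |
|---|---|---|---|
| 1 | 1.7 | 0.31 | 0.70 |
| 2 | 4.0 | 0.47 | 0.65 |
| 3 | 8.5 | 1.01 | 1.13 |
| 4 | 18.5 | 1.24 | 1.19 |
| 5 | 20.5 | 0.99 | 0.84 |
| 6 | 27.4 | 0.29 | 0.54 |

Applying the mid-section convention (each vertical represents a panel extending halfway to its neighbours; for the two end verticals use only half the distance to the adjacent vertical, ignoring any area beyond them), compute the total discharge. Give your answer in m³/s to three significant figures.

w_1 = (4.0 − 1.7)/2 = 1.15 m; q_1 = 0.70 × 0.31 × 1.15 = 0.2496 m³/s
w_2 = (8.5 − 1.7)/2 = 3.4 m; q_2 = 0.65 × 0.47 × 3.4 = 1.039 m³/s
w_3 = (18.5 − 4.0)/2 = 7.25 m; q_3 = 1.13 × 1.01 × 7.25 = 8.274 m³/s
w_4 = (20.5 − 8.5)/2 = 6 m; q_4 = 1.19 × 1.24 × 6 = 8.854 m³/s
w_5 = (27.4 − 18.5)/2 = 4.45 m; q_5 = 0.84 × 0.99 × 4.45 = 3.701 m³/s
w_6 = (27.4 − 20.5)/2 = 3.45 m; q_6 = 0.54 × 0.29 × 3.45 = 0.5403 m³/s
Q = Σ qᵢ = 22.66 m³/s

22.7 m³/s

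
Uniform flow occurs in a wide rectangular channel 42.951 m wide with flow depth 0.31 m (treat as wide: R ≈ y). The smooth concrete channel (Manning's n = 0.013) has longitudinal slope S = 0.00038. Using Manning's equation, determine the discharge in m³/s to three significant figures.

9.15 m³/s

A = b·y = 42.951 × 0.31 = 13.31 m²
Wide channel: R ≈ y = 0.31 m
Q = (1/n)·A·R^(2/3)·S^(1/2) = (1/0.013) × 13.31 × 0.3100^(2/3) × 0.00038^(1/2) = 9.145 m³/s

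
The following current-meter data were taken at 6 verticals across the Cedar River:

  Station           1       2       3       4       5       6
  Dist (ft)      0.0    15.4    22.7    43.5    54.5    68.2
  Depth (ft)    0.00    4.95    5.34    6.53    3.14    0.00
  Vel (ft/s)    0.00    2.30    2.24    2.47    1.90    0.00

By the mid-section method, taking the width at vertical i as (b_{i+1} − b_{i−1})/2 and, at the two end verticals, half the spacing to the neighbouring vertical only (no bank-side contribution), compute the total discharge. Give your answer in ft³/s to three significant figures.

627 ft³/s

w_2 = (22.7 − 0.0)/2 = 11.35 ft; q_2 = 2.30 × 4.95 × 11.35 = 129.2 ft³/s
w_3 = (43.5 − 15.4)/2 = 14.05 ft; q_3 = 2.24 × 5.34 × 14.05 = 168.1 ft³/s
w_4 = (54.5 − 22.7)/2 = 15.9 ft; q_4 = 2.47 × 6.53 × 15.9 = 256.5 ft³/s
w_5 = (68.2 − 43.5)/2 = 12.35 ft; q_5 = 1.90 × 3.14 × 12.35 = 73.68 ft³/s
Stations 1, 6 contribute zero (depth or velocity is 0).
Q = Σ qᵢ = 627.4 ft³/s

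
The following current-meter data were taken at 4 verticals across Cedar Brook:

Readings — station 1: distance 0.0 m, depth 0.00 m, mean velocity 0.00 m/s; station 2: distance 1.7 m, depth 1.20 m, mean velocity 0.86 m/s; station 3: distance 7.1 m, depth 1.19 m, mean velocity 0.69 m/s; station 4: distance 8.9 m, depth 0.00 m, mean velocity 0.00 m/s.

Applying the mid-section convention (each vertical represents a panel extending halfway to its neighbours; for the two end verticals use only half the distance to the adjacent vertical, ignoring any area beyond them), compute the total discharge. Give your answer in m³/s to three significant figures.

w_2 = (7.1 − 0.0)/2 = 3.55 m; q_2 = 0.86 × 1.20 × 3.55 = 3.664 m³/s
w_3 = (8.9 − 1.7)/2 = 3.6 m; q_3 = 0.69 × 1.19 × 3.6 = 2.956 m³/s
Stations 1, 4 contribute zero (depth or velocity is 0).
Q = Σ qᵢ = 6.620 m³/s

6.62 m³/s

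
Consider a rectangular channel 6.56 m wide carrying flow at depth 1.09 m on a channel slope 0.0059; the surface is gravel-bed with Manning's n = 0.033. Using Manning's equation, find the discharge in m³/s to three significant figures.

A = b·y = 6.56 × 1.09 = 7.150 m²
P = b + 2y = 6.56 + 2×1.09 = 8.740 m
R = A/P = 7.150/8.740 = 0.8181 m
Q = (1/n)·A·R^(2/3)·S^(1/2) = (1/0.033) × 7.150 × 0.8181^(2/3) × 0.0059^(1/2) = 14.56 m³/s

14.6 m³/s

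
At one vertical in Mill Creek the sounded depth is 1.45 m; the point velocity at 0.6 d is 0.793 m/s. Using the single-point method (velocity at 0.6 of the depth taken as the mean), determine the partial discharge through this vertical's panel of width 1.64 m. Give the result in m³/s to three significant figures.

1.89 m³/s

v̄ = v₀.₆ = 0.793 m/s
q = v̄ × d × w = 0.7930 × 1.45 × 1.64 = 1.886 m³/s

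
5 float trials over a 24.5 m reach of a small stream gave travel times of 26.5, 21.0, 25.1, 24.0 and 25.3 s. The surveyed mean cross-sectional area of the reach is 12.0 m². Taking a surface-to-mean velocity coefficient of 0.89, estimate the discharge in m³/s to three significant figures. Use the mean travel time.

t̄ = (26.5 + 21.0 + 25.1 + 24.0 + 25.3) / 5 = 24.38 s
v_surface = L / t̄ = 24.5 / 24.38 = 1.005 m/s
v_mean = 0.89 × 1.005 = 0.8944 m/s
Q = A × v_mean = 12.0 × 0.8944 = 10.73 m³/s

10.7 m³/s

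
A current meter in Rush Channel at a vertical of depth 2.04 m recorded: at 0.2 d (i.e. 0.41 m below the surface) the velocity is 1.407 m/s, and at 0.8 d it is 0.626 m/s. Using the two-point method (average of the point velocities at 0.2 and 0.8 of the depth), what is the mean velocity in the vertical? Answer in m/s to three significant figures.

1.02 m/s

v̄ = (1.407 + 0.626) / 2 = 1.017 m/s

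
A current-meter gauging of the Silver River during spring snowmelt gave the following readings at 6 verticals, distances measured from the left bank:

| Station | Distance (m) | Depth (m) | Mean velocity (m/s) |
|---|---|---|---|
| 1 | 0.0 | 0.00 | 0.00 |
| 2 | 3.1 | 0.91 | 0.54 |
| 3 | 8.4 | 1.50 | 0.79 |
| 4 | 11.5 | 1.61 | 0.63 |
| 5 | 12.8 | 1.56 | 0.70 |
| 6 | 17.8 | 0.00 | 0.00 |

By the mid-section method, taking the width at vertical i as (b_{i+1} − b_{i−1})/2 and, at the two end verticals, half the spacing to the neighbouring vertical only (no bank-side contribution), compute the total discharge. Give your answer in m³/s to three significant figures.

12.7 m³/s

w_2 = (8.4 − 0.0)/2 = 4.2 m; q_2 = 0.54 × 0.91 × 4.2 = 2.064 m³/s
w_3 = (11.5 − 3.1)/2 = 4.2 m; q_3 = 0.79 × 1.50 × 4.2 = 4.977 m³/s
w_4 = (12.8 − 8.4)/2 = 2.2 m; q_4 = 0.63 × 1.61 × 2.2 = 2.231 m³/s
w_5 = (17.8 − 11.5)/2 = 3.15 m; q_5 = 0.70 × 1.56 × 3.15 = 3.440 m³/s
Stations 1, 6 contribute zero (depth or velocity is 0).
Q = Σ qᵢ = 12.71 m³/s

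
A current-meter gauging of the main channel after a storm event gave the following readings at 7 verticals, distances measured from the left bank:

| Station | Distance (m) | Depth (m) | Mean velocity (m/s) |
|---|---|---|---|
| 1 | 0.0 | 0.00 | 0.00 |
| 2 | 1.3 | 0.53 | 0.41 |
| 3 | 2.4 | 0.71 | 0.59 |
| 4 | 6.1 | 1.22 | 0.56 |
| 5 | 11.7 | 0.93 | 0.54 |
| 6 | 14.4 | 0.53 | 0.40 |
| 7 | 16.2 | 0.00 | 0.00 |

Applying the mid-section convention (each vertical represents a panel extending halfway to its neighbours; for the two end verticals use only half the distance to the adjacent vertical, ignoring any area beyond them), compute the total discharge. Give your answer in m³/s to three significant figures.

w_2 = (2.4 − 0.0)/2 = 1.2 m; q_2 = 0.41 × 0.53 × 1.2 = 0.2608 m³/s
w_3 = (6.1 − 1.3)/2 = 2.4 m; q_3 = 0.59 × 0.71 × 2.4 = 1.005 m³/s
w_4 = (11.7 − 2.4)/2 = 4.65 m; q_4 = 0.56 × 1.22 × 4.65 = 3.177 m³/s
w_5 = (14.4 − 6.1)/2 = 4.15 m; q_5 = 0.54 × 0.93 × 4.15 = 2.084 m³/s
w_6 = (16.2 − 11.7)/2 = 2.25 m; q_6 = 0.40 × 0.53 × 2.25 = 0.4770 m³/s
Stations 1, 7 contribute zero (depth or velocity is 0).
Q = Σ qᵢ = 7.004 m³/s

7.00 m³/s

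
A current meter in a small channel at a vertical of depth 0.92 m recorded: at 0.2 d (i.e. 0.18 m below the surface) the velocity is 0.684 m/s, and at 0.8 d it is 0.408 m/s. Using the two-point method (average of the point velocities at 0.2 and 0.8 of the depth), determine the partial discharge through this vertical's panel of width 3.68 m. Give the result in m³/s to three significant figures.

1.85 m³/s

v̄ = (0.684 + 0.408) / 2 = 0.5460 m/s
q = v̄ × d × w = 0.5460 × 0.92 × 3.68 = 1.849 m³/s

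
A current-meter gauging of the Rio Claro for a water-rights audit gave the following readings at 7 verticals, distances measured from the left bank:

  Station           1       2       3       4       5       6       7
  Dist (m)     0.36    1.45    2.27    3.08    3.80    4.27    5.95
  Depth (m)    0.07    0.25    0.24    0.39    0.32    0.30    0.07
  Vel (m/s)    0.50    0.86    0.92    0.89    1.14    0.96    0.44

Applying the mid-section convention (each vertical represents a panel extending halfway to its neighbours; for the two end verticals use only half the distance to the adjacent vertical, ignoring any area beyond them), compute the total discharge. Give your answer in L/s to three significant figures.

w_1 = (1.45 − 0.36)/2 = 0.545 m; q_1 = 0.50 × 0.07 × 0.545 = 0.01908 m³/s
w_2 = (2.27 − 0.36)/2 = 0.955 m; q_2 = 0.86 × 0.25 × 0.955 = 0.2053 m³/s
w_3 = (3.08 − 1.45)/2 = 0.815 m; q_3 = 0.92 × 0.24 × 0.815 = 0.1800 m³/s
w_4 = (3.80 − 2.27)/2 = 0.765 m; q_4 = 0.89 × 0.39 × 0.765 = 0.2655 m³/s
w_5 = (4.27 − 3.08)/2 = 0.595 m; q_5 = 1.14 × 0.32 × 0.595 = 0.2171 m³/s
w_6 = (5.95 − 3.80)/2 = 1.075 m; q_6 = 0.96 × 0.30 × 1.075 = 0.3096 m³/s
w_7 = (5.95 − 4.27)/2 = 0.84 m; q_7 = 0.44 × 0.07 × 0.84 = 0.02587 m³/s
Q = Σ qᵢ = 1.222 m³/s
= 1.222 × 1000 = 1222 L/s

1220 L/s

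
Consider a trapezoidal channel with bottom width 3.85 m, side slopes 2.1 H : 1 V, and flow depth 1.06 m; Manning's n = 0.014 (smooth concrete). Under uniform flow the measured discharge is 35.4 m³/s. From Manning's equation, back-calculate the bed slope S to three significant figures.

0.00895

A = (b + z·y)·y = (3.85 + 2.1×1.06)×1.06 = 6.441 m²
P = b + 2y√(1+z²) = 3.85 + 2×1.06×√(1+2.1²) = 8.781 m
R = A/P = 6.441/8.781 = 0.7335 m
S = (Q·n / (1·A·R^(2/3)))² = (35.4×0.014 / (1×6.441×0.8133))² = 0.008952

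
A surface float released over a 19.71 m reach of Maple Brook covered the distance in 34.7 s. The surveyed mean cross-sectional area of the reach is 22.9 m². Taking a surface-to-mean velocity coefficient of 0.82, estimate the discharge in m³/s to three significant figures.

v_surface = L / t̄ = 19.71 / 34.7 = 0.5680 m/s
v_mean = 0.82 × 0.5680 = 0.4658 m/s
Q = A × v_mean = 22.9 × 0.4658 = 10.67 m³/s

10.7 m³/s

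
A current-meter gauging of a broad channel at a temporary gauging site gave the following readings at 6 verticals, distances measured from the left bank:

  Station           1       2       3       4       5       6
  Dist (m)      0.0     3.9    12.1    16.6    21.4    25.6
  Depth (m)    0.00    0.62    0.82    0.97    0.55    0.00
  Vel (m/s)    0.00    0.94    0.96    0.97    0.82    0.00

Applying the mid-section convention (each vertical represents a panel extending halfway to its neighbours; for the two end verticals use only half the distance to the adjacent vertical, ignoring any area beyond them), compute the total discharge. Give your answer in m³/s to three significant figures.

w_2 = (12.1 − 0.0)/2 = 6.05 m; q_2 = 0.94 × 0.62 × 6.05 = 3.526 m³/s
w_3 = (16.6 − 3.9)/2 = 6.35 m; q_3 = 0.96 × 0.82 × 6.35 = 4.999 m³/s
w_4 = (21.4 − 12.1)/2 = 4.65 m; q_4 = 0.97 × 0.97 × 4.65 = 4.375 m³/s
w_5 = (25.6 − 16.6)/2 = 4.5 m; q_5 = 0.82 × 0.55 × 4.5 = 2.030 m³/s
Stations 1, 6 contribute zero (depth or velocity is 0).
Q = Σ qᵢ = 14.93 m³/s

14.9 m³/s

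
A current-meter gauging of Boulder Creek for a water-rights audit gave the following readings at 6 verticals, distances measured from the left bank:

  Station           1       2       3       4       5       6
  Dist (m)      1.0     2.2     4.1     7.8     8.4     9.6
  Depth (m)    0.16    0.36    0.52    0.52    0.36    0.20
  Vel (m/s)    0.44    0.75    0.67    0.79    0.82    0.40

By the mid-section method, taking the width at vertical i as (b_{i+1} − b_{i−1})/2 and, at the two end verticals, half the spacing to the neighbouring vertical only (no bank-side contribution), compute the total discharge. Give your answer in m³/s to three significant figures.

2.63 m³/s

w_1 = (2.2 − 1.0)/2 = 0.6 m; q_1 = 0.44 × 0.16 × 0.6 = 0.04224 m³/s
w_2 = (4.1 − 1.0)/2 = 1.55 m; q_2 = 0.75 × 0.36 × 1.55 = 0.4185 m³/s
w_3 = (7.8 − 2.2)/2 = 2.8 m; q_3 = 0.67 × 0.52 × 2.8 = 0.9755 m³/s
w_4 = (8.4 − 4.1)/2 = 2.15 m; q_4 = 0.79 × 0.52 × 2.15 = 0.8832 m³/s
w_5 = (9.6 − 7.8)/2 = 0.9 m; q_5 = 0.82 × 0.36 × 0.9 = 0.2657 m³/s
w_6 = (9.6 − 8.4)/2 = 0.6 m; q_6 = 0.40 × 0.20 × 0.6 = 0.04800 m³/s
Q = Σ qᵢ = 2.633 m³/s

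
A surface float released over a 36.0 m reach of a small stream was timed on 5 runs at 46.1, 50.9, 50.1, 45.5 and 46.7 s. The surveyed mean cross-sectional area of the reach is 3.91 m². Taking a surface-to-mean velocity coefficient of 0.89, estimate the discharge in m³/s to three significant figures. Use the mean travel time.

2.62 m³/s

t̄ = (46.1 + 50.9 + 50.1 + 45.5 + 46.7) / 5 = 47.86 s
v_surface = L / t̄ = 36.0 / 47.86 = 0.7522 m/s
v_mean = 0.89 × 0.7522 = 0.6695 m/s
Q = A × v_mean = 3.91 × 0.6695 = 2.618 m³/s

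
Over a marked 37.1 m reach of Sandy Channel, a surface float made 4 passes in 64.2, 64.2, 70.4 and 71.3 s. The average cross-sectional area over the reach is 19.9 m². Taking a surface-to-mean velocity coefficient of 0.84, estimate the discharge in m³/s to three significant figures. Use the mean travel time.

9.18 m³/s

t̄ = (64.2 + 64.2 + 70.4 + 71.3) / 4 = 67.525 s
v_surface = L / t̄ = 37.1 / 67.525 = 0.5494 m/s
v_mean = 0.84 × 0.5494 = 0.4615 m/s
Q = A × v_mean = 19.9 × 0.4615 = 9.184 m³/s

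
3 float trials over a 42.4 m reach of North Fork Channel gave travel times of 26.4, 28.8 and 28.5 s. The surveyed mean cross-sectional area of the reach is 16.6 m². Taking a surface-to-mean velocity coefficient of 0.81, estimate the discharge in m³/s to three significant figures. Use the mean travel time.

t̄ = (26.4 + 28.8 + 28.5) / 3 = 27.9 s
v_surface = L / t̄ = 42.4 / 27.9 = 1.520 m/s
v_mean = 0.81 × 1.520 = 1.231 m/s
Q = A × v_mean = 16.6 × 1.231 = 20.43 m³/s

20.4 m³/s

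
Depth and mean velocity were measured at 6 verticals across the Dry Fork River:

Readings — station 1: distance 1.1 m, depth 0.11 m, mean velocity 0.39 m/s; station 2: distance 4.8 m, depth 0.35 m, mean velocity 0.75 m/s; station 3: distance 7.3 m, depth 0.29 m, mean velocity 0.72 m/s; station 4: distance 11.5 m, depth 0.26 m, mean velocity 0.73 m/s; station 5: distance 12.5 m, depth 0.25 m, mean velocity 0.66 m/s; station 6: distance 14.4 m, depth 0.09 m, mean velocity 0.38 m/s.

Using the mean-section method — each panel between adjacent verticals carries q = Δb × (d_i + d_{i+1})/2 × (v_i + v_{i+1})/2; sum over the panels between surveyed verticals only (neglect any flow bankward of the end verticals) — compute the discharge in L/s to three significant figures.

Panel 1-2: Δb = 3.7 m, d̄ = (0.11+0.35)/2 = 0.23, v̄ = (0.39+0.75)/2 = 0.57 → q = 3.7×0.23×0.57 = 0.4851 m³/s
Panel 2-3: Δb = 2.5 m, d̄ = (0.35+0.29)/2 = 0.32, v̄ = (0.75+0.72)/2 = 0.735 → q = 2.5×0.32×0.735 = 0.5880 m³/s
Panel 3-4: Δb = 4.2 m, d̄ = (0.29+0.26)/2 = 0.275, v̄ = (0.72+0.73)/2 = 0.725 → q = 4.2×0.275×0.725 = 0.8374 m³/s
Panel 4-5: Δb = 1 m, d̄ = (0.26+0.25)/2 = 0.255, v̄ = (0.73+0.66)/2 = 0.695 → q = 1×0.255×0.695 = 0.1772 m³/s
Panel 5-6: Δb = 1.9 m, d̄ = (0.25+0.09)/2 = 0.17, v̄ = (0.66+0.38)/2 = 0.52 → q = 1.9×0.17×0.52 = 0.1680 m³/s
Q = Σ q = 2.256 m³/s
= 2.256 × 1000 = 2256 L/s

2260 L/s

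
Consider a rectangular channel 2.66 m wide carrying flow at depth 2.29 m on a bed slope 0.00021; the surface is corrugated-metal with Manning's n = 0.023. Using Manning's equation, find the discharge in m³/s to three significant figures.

3.42 m³/s

A = b·y = 2.66 × 2.29 = 6.091 m²
P = b + 2y = 2.66 + 2×2.29 = 7.240 m
R = A/P = 6.091/7.240 = 0.8414 m
Q = (1/n)·A·R^(2/3)·S^(1/2) = (1/0.023) × 6.091 × 0.8414^(2/3) × 0.00021^(1/2) = 3.420 m³/s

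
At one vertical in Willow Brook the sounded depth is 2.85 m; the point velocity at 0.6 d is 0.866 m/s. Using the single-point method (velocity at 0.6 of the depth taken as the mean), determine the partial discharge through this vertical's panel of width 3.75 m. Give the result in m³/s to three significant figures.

9.26 m³/s

v̄ = v₀.₆ = 0.866 m/s
q = v̄ × d × w = 0.8660 × 2.85 × 3.75 = 9.255 m³/s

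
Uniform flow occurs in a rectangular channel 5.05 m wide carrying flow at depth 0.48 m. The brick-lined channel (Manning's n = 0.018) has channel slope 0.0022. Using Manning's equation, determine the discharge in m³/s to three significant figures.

3.45 m³/s

A = b·y = 5.05 × 0.48 = 2.424 m²
P = b + 2y = 5.05 + 2×0.48 = 6.010 m
R = A/P = 2.424/6.010 = 0.4033 m
Q = (1/n)·A·R^(2/3)·S^(1/2) = (1/0.018) × 2.424 × 0.4033^(2/3) × 0.0022^(1/2) = 3.448 m³/s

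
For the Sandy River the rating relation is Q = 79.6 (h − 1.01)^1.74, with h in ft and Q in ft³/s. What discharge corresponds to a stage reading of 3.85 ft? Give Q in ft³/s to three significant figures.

Q = 79.6 × (3.85 − 1.01)^1.74 = 79.6 × 2.84^1.74 = 489.4 ft³/s

489 ft³/s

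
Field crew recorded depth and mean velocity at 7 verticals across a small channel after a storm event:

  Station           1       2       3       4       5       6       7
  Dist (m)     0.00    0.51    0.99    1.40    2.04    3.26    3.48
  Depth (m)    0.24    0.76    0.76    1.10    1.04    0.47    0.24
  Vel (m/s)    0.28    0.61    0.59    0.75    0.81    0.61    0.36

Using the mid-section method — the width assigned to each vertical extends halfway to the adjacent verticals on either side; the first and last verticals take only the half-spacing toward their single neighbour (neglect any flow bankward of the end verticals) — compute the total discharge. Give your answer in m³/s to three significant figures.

1.88 m³/s

w_1 = (0.51 − 0.00)/2 = 0.255 m; q_1 = 0.28 × 0.24 × 0.255 = 0.01714 m³/s
w_2 = (0.99 − 0.00)/2 = 0.495 m; q_2 = 0.61 × 0.76 × 0.495 = 0.2295 m³/s
w_3 = (1.40 − 0.51)/2 = 0.445 m; q_3 = 0.59 × 0.76 × 0.445 = 0.1995 m³/s
w_4 = (2.04 − 0.99)/2 = 0.525 m; q_4 = 0.75 × 1.10 × 0.525 = 0.4331 m³/s
w_5 = (3.26 − 1.40)/2 = 0.93 m; q_5 = 0.81 × 1.04 × 0.93 = 0.7834 m³/s
w_6 = (3.48 − 2.04)/2 = 0.72 m; q_6 = 0.61 × 0.47 × 0.72 = 0.2064 m³/s
w_7 = (3.48 − 3.26)/2 = 0.11 m; q_7 = 0.36 × 0.24 × 0.11 = 0.009504 m³/s
Q = Σ qᵢ = 1.879 m³/s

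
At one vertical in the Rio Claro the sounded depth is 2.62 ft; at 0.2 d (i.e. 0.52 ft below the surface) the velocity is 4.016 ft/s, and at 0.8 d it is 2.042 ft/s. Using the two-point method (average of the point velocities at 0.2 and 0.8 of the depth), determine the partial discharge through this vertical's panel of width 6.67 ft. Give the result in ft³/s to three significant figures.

52.9 ft³/s

v̄ = (4.016 + 2.042) / 2 = 3.029 ft/s
q = v̄ × d × w = 3.029 × 2.62 × 6.67 = 52.93 ft³/s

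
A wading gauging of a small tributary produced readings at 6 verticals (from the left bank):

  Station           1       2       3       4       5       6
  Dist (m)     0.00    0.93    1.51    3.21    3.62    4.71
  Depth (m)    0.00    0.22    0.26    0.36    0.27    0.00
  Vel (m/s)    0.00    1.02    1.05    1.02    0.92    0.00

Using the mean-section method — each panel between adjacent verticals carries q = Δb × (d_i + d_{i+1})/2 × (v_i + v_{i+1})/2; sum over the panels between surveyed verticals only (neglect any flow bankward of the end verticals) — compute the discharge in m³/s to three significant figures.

Panel 1-2: Δb = 0.93 m, d̄ = (0.00+0.22)/2 = 0.11, v̄ = (0.00+1.02)/2 = 0.51 → q = 0.93×0.11×0.51 = 0.05217 m³/s
Panel 2-3: Δb = 0.58 m, d̄ = (0.22+0.26)/2 = 0.24, v̄ = (1.02+1.05)/2 = 1.035 → q = 0.58×0.24×1.035 = 0.1441 m³/s
Panel 3-4: Δb = 1.7 m, d̄ = (0.26+0.36)/2 = 0.31, v̄ = (1.05+1.02)/2 = 1.035 → q = 1.7×0.31×1.035 = 0.5454 m³/s
Panel 4-5: Δb = 0.41 m, d̄ = (0.36+0.27)/2 = 0.315, v̄ = (1.02+0.92)/2 = 0.97 → q = 0.41×0.315×0.97 = 0.1253 m³/s
Panel 5-6: Δb = 1.09 m, d̄ = (0.27+0.00)/2 = 0.135, v̄ = (0.92+0.00)/2 = 0.46 → q = 1.09×0.135×0.46 = 0.06769 m³/s
Q = Σ q = 0.9347 m³/s

0.935 m³/s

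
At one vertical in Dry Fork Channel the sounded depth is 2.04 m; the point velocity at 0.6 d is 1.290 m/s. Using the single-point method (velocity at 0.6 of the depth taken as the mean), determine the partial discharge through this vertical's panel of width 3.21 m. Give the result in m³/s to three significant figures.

8.45 m³/s

v̄ = v₀.₆ = 1.290 m/s
q = v̄ × d × w = 1.290 × 2.04 × 3.21 = 8.447 m³/s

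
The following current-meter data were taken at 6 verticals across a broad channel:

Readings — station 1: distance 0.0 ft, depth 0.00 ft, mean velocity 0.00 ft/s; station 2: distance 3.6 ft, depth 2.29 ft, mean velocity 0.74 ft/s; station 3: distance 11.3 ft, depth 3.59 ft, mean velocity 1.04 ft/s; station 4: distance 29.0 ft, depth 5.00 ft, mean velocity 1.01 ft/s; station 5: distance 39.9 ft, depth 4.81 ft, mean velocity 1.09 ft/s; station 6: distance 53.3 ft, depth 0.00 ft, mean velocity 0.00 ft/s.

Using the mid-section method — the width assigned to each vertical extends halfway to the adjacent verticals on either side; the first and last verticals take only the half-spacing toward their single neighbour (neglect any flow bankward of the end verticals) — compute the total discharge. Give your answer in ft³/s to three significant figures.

w_2 = (11.3 − 0.0)/2 = 5.65 ft; q_2 = 0.74 × 2.29 × 5.65 = 9.574 ft³/s
w_3 = (29.0 − 3.6)/2 = 12.7 ft; q_3 = 1.04 × 3.59 × 12.7 = 47.42 ft³/s
w_4 = (39.9 − 11.3)/2 = 14.3 ft; q_4 = 1.01 × 5.00 × 14.3 = 72.22 ft³/s
w_5 = (53.3 − 29.0)/2 = 12.15 ft; q_5 = 1.09 × 4.81 × 12.15 = 63.70 ft³/s
Stations 1, 6 contribute zero (depth or velocity is 0).
Q = Σ qᵢ = 192.9 ft³/s

193 ft³/s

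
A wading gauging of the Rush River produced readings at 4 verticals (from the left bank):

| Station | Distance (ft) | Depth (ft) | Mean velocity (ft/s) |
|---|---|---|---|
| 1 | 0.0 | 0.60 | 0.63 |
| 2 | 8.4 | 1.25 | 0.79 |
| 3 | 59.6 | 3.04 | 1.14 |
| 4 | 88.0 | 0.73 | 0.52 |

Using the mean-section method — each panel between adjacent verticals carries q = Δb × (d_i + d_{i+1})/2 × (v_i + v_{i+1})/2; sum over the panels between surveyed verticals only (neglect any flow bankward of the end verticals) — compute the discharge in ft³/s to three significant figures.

156 ft³/s

Panel 1-2: Δb = 8.4 ft, d̄ = (0.60+1.25)/2 = 0.925, v̄ = (0.63+0.79)/2 = 0.71 → q = 8.4×0.925×0.71 = 5.517 ft³/s
Panel 2-3: Δb = 51.2 ft, d̄ = (1.25+3.04)/2 = 2.145, v̄ = (0.79+1.14)/2 = 0.965 → q = 51.2×2.145×0.965 = 106.0 ft³/s
Panel 3-4: Δb = 28.4 ft, d̄ = (3.04+0.73)/2 = 1.885, v̄ = (1.14+0.52)/2 = 0.83 → q = 28.4×1.885×0.83 = 44.43 ft³/s
Q = Σ q = 155.9 ft³/s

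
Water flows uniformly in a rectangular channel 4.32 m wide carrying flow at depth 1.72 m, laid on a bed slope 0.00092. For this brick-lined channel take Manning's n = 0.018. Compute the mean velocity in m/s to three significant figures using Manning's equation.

A = b·y = 4.32 × 1.72 = 7.430 m²
P = b + 2y = 4.32 + 2×1.72 = 7.760 m
R = A/P = 7.430/7.760 = 0.9575 m
Q = (1/n)·A·R^(2/3)·S^(1/2) = (1/0.018) × 7.430 × 0.9575^(2/3) × 0.00092^(1/2) = 12.16 m³/s
V = Q/A = 12.16/7.430 = 1.637 m/s

1.64 m/s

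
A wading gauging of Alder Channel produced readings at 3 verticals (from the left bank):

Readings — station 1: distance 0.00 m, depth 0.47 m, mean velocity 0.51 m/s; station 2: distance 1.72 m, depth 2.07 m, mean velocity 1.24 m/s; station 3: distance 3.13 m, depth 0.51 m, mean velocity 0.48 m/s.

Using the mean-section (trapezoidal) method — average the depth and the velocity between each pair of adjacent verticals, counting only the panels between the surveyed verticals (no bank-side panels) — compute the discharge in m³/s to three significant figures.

Panel 1-2: Δb = 1.72 m, d̄ = (0.47+2.07)/2 = 1.27, v̄ = (0.51+1.24)/2 = 0.875 → q = 1.72×1.27×0.875 = 1.911 m³/s
Panel 2-3: Δb = 1.41 m, d̄ = (2.07+0.51)/2 = 1.29, v̄ = (1.24+0.48)/2 = 0.86 → q = 1.41×1.29×0.86 = 1.564 m³/s
Q = Σ q = 3.476 m³/s

3.48 m³/s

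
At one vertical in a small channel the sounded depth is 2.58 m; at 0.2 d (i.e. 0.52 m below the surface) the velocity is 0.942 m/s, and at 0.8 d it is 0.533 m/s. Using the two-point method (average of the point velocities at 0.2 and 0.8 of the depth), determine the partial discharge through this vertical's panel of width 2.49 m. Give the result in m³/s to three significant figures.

v̄ = (0.942 + 0.533) / 2 = 0.7375 m/s
q = v̄ × d × w = 0.7375 × 2.58 × 2.49 = 4.738 m³/s

4.74 m³/s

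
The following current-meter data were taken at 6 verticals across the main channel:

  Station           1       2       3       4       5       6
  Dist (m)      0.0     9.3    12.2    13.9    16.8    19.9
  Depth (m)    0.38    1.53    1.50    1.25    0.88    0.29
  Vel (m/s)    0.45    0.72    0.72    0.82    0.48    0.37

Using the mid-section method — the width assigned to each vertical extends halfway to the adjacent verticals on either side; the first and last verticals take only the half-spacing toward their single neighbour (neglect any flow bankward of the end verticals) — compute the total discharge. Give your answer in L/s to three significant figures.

w_1 = (9.3 − 0.0)/2 = 4.65 m; q_1 = 0.45 × 0.38 × 4.65 = 0.7952 m³/s
w_2 = (12.2 − 0.0)/2 = 6.1 m; q_2 = 0.72 × 1.53 × 6.1 = 6.720 m³/s
w_3 = (13.9 − 9.3)/2 = 2.3 m; q_3 = 0.72 × 1.50 × 2.3 = 2.484 m³/s
w_4 = (16.8 − 12.2)/2 = 2.3 m; q_4 = 0.82 × 1.25 × 2.3 = 2.358 m³/s
w_5 = (19.9 − 13.9)/2 = 3 m; q_5 = 0.48 × 0.88 × 3 = 1.267 m³/s
w_6 = (19.9 − 16.8)/2 = 1.55 m; q_6 = 0.37 × 0.29 × 1.55 = 0.1663 m³/s
Q = Σ qᵢ = 13.79 m³/s
= 13.79 × 1000 = 13790 L/s

13800 L/s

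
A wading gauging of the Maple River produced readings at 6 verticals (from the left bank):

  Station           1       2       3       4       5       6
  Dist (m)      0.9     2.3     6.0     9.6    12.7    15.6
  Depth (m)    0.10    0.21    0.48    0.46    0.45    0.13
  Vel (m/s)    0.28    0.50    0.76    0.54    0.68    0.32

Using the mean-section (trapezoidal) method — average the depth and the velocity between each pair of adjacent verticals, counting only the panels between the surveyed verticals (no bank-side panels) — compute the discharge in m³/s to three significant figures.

Panel 1-2: Δb = 1.4 m, d̄ = (0.10+0.21)/2 = 0.155, v̄ = (0.28+0.50)/2 = 0.39 → q = 1.4×0.155×0.39 = 0.08463 m³/s
Panel 2-3: Δb = 3.7 m, d̄ = (0.21+0.48)/2 = 0.345, v̄ = (0.50+0.76)/2 = 0.63 → q = 3.7×0.345×0.63 = 0.8042 m³/s
Panel 3-4: Δb = 3.6 m, d̄ = (0.48+0.46)/2 = 0.47, v̄ = (0.76+0.54)/2 = 0.65 → q = 3.6×0.47×0.65 = 1.100 m³/s
Panel 4-5: Δb = 3.1 m, d̄ = (0.46+0.45)/2 = 0.455, v̄ = (0.54+0.68)/2 = 0.61 → q = 3.1×0.455×0.61 = 0.8604 m³/s
Panel 5-6: Δb = 2.9 m, d̄ = (0.45+0.13)/2 = 0.29, v̄ = (0.68+0.32)/2 = 0.5 → q = 2.9×0.29×0.5 = 0.4205 m³/s
Q = Σ q = 3.270 m³/s

3.27 m³/s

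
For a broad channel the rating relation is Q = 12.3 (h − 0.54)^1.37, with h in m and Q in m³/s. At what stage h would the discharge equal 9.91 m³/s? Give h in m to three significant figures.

1.39 m

h − h₀ = (Q/C)^(1/b) = (9.91/12.3)^(1/1.37) = 0.8541 m
h = 0.54 + 0.8541 = 1.394 m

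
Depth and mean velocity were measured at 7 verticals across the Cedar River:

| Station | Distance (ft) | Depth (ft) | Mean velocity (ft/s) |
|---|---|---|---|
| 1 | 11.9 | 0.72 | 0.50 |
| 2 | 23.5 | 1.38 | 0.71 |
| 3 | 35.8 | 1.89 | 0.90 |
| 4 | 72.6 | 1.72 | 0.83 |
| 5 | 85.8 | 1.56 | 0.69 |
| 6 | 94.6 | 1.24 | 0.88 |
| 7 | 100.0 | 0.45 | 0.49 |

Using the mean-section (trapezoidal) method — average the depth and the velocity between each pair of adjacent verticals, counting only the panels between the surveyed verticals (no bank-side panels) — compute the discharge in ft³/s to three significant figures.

Panel 1-2: Δb = 11.6 ft, d̄ = (0.72+1.38)/2 = 1.05, v̄ = (0.50+0.71)/2 = 0.605 → q = 11.6×1.05×0.605 = 7.369 ft³/s
Panel 2-3: Δb = 12.3 ft, d̄ = (1.38+1.89)/2 = 1.635, v̄ = (0.71+0.90)/2 = 0.805 → q = 12.3×1.635×0.805 = 16.19 ft³/s
Panel 3-4: Δb = 36.8 ft, d̄ = (1.89+1.72)/2 = 1.805, v̄ = (0.90+0.83)/2 = 0.865 → q = 36.8×1.805×0.865 = 57.46 ft³/s
Panel 4-5: Δb = 13.2 ft, d̄ = (1.72+1.56)/2 = 1.64, v̄ = (0.83+0.69)/2 = 0.76 → q = 13.2×1.64×0.76 = 16.45 ft³/s
Panel 5-6: Δb = 8.8 ft, d̄ = (1.56+1.24)/2 = 1.4, v̄ = (0.69+0.88)/2 = 0.785 → q = 8.8×1.4×0.785 = 9.671 ft³/s
Panel 6-7: Δb = 5.4 ft, d̄ = (1.24+0.45)/2 = 0.845, v̄ = (0.88+0.49)/2 = 0.685 → q = 5.4×0.845×0.685 = 3.126 ft³/s
Q = Σ q = 110.3 ft³/s

110 ft³/s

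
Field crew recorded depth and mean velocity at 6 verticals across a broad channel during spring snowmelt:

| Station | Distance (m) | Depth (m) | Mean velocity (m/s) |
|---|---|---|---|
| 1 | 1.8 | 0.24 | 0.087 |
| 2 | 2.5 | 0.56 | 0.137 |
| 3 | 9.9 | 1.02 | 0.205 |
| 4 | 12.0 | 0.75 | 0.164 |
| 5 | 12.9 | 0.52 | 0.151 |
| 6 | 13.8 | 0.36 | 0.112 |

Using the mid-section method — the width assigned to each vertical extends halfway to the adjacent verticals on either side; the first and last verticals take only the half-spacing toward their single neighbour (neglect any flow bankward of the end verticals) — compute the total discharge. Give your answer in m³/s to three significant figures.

w_1 = (2.5 − 1.8)/2 = 0.35 m; q_1 = 0.087 × 0.24 × 0.35 = 0.007308 m³/s
w_2 = (9.9 − 1.8)/2 = 4.05 m; q_2 = 0.137 × 0.56 × 4.05 = 0.3107 m³/s
w_3 = (12.0 − 2.5)/2 = 4.75 m; q_3 = 0.205 × 1.02 × 4.75 = 0.9932 m³/s
w_4 = (12.9 − 9.9)/2 = 1.5 m; q_4 = 0.164 × 0.75 × 1.5 = 0.1845 m³/s
w_5 = (13.8 − 12.0)/2 = 0.9 m; q_5 = 0.151 × 0.52 × 0.9 = 0.07067 m³/s
w_6 = (13.8 − 12.9)/2 = 0.45 m; q_6 = 0.112 × 0.36 × 0.45 = 0.01814 m³/s
Q = Σ qᵢ = 1.585 m³/s

1.58 m³/s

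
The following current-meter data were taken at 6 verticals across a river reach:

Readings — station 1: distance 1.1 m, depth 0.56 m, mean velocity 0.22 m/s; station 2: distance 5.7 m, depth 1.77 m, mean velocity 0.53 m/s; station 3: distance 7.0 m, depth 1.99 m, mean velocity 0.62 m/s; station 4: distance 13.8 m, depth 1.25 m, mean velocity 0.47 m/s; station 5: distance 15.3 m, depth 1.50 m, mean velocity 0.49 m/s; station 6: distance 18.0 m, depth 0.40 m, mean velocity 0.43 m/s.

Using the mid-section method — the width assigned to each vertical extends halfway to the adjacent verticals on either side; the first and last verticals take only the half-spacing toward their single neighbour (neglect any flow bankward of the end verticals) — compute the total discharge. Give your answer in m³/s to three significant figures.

12.3 m³/s

w_1 = (5.7 − 1.1)/2 = 2.3 m; q_1 = 0.22 × 0.56 × 2.3 = 0.2834 m³/s
w_2 = (7.0 − 1.1)/2 = 2.95 m; q_2 = 0.53 × 1.77 × 2.95 = 2.767 m³/s
w_3 = (13.8 − 5.7)/2 = 4.05 m; q_3 = 0.62 × 1.99 × 4.05 = 4.997 m³/s
w_4 = (15.3 − 7.0)/2 = 4.15 m; q_4 = 0.47 × 1.25 × 4.15 = 2.438 m³/s
w_5 = (18.0 − 13.8)/2 = 2.1 m; q_5 = 0.49 × 1.50 × 2.1 = 1.544 m³/s
w_6 = (18.0 − 15.3)/2 = 1.35 m; q_6 = 0.43 × 0.40 × 1.35 = 0.2322 m³/s
Q = Σ qᵢ = 12.26 m³/s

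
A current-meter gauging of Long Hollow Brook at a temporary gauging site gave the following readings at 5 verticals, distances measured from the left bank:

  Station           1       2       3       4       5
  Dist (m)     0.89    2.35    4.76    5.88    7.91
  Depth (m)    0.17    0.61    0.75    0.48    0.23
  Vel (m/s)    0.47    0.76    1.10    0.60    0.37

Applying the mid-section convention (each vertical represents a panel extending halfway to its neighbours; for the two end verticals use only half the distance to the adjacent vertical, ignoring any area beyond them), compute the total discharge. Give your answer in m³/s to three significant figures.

w_1 = (2.35 − 0.89)/2 = 0.73 m; q_1 = 0.47 × 0.17 × 0.73 = 0.05833 m³/s
w_2 = (4.76 − 0.89)/2 = 1.935 m; q_2 = 0.76 × 0.61 × 1.935 = 0.8971 m³/s
w_3 = (5.88 − 2.35)/2 = 1.765 m; q_3 = 1.10 × 0.75 × 1.765 = 1.456 m³/s
w_4 = (7.91 − 4.76)/2 = 1.575 m; q_4 = 0.60 × 0.48 × 1.575 = 0.4536 m³/s
w_5 = (7.91 − 5.88)/2 = 1.015 m; q_5 = 0.37 × 0.23 × 1.015 = 0.08638 m³/s
Q = Σ qᵢ = 2.951 m³/s

2.95 m³/s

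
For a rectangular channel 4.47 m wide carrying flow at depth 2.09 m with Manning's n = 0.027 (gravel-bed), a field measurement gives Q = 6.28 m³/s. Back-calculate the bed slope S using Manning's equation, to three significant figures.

A = b·y = 4.47 × 2.09 = 9.342 m²
P = b + 2y = 4.47 + 2×2.09 = 8.650 m
R = A/P = 9.342/8.650 = 1.080 m
S = (Q·n / (1·A·R^(2/3)))² = (6.28×0.027 / (1×9.342×1.053))² = 0.0002973

0.000297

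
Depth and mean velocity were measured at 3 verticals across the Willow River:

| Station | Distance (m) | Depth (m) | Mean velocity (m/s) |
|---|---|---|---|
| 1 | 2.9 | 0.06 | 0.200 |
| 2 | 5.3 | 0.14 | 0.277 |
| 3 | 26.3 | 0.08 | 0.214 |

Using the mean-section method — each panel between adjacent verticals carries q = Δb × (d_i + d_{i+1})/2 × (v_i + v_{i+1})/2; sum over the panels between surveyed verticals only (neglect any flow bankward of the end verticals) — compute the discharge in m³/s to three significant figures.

0.624 m³/s

Panel 1-2: Δb = 2.4 m, d̄ = (0.06+0.14)/2 = 0.1, v̄ = (0.200+0.277)/2 = 0.2385 → q = 2.4×0.1×0.2385 = 0.05724 m³/s
Panel 2-3: Δb = 21 m, d̄ = (0.14+0.08)/2 = 0.11, v̄ = (0.277+0.214)/2 = 0.2455 → q = 21×0.11×0.2455 = 0.5671 m³/s
Q = Σ q = 0.6243 m³/s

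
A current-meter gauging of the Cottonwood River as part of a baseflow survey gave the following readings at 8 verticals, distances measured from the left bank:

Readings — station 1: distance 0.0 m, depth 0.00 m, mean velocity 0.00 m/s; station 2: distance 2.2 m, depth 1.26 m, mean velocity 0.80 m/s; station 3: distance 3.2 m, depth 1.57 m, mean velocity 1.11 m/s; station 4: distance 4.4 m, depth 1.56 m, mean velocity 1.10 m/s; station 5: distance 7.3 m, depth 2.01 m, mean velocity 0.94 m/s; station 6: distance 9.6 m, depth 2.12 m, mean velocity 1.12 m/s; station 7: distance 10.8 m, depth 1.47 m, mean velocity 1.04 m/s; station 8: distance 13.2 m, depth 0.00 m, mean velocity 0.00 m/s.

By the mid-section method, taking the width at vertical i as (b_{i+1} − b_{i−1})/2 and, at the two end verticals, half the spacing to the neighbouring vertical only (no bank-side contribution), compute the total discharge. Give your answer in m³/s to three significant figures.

18.9 m³/s

w_2 = (3.2 − 0.0)/2 = 1.6 m; q_2 = 0.80 × 1.26 × 1.6 = 1.613 m³/s
w_3 = (4.4 − 2.2)/2 = 1.1 m; q_3 = 1.11 × 1.57 × 1.1 = 1.917 m³/s
w_4 = (7.3 − 3.2)/2 = 2.05 m; q_4 = 1.10 × 1.56 × 2.05 = 3.518 m³/s
w_5 = (9.6 − 4.4)/2 = 2.6 m; q_5 = 0.94 × 2.01 × 2.6 = 4.912 m³/s
w_6 = (10.8 − 7.3)/2 = 1.75 m; q_6 = 1.12 × 2.12 × 1.75 = 4.155 m³/s
w_7 = (13.2 − 9.6)/2 = 1.8 m; q_7 = 1.04 × 1.47 × 1.8 = 2.752 m³/s
Stations 1, 8 contribute zero (depth or velocity is 0).
Q = Σ qᵢ = 18.87 m³/s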